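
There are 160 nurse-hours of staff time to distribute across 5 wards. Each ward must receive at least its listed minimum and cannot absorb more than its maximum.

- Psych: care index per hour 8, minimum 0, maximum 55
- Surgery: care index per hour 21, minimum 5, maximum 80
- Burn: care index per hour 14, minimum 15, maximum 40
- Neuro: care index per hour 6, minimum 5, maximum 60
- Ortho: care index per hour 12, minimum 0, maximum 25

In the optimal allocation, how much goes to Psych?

10

Meeting every minimum uses 0+5+15+5+0 = 25 nurse-hours, leaving 135.
Order the wards by care index per hour: Surgery 21 > Burn 14 > Ortho 12 > Psych 8 > Neuro 6.
Give Surgery 75 more to hit its cap of 80 → 60 left.
Give Burn 25 more to hit its cap of 40 → 35 left.
Ortho: +25 to 25 (cap) → 10 left.
Only 10 left; Psych takes them to reach 10.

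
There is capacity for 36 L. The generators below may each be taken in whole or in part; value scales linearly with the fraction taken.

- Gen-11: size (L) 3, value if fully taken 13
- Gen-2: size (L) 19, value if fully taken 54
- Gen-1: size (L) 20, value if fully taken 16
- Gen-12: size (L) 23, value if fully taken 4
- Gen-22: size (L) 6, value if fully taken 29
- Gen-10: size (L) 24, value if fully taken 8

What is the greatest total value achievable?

Rank by value-to-size ratio: Gen-22 29/6≈4.83, Gen-11 13/3≈4.33, Gen-2 54/19≈2.84, Gen-1 16/20≈0.8, Gen-10 8/24≈0.333, Gen-12 4/23≈0.174.
Take all of Gen-22 (6 L, value 29) — 30 L left.
Take all of Gen-11 (3 L, value 13) — 27 L left.
All 19 L of Gen-2 fit (value 54) — 8 remain.
Only 8 L remain; take 8/20 of Gen-1 for value 16×8/20 = 6.4.
Total value = 102.4.

102.4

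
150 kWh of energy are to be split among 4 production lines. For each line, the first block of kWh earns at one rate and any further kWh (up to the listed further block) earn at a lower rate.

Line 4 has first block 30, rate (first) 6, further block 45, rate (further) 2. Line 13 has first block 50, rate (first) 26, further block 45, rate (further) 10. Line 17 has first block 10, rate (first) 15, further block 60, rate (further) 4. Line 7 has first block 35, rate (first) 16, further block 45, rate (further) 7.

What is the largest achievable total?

2530

Order all 8 blocks by rate: Line 13/tier1 26 > Line 7/tier1 16 > Line 17/tier1 15 > Line 13/tier2 10 > Line 7/tier2 7 > Line 4/tier1 6 > Line 17/tier2 4 > Line 4/tier2 2.
Line 13 tier1 at 26: fill all 50 ; 100 left.
Line 7 tier1 at 16: fill all 35 ; 65 left.
Line 17 tier1 at 15: fill all 10 ; 55 left.
Line 13/tier2 (10): +45 ; 10 left.
Line 7/tier2: +10 of 45 at 7; pool empty.
Total = 26×50 + 16×35 + 15×10 + 10×45 + 7×10 = 2530.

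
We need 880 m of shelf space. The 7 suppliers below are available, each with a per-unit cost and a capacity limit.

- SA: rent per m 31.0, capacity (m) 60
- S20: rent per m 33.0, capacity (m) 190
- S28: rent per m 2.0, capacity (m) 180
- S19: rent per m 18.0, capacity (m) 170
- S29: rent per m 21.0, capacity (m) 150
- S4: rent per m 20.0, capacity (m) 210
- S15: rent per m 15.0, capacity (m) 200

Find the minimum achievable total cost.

Fill from the cheapest supplier first.
S28 at 2.0: take all 180 m — 700 still needed.
S15 at 15.0: take all 200 m — 500 still needed.
S19 at 18.0: take all 170 m — 330 still needed.
Take 210 from S4 at 20.0 — need 120 more.
S29 (21.0): take the remaining 120 — done.
SA, S20: unused.
Cost = 180×2.0 + 200×15.0 + 170×18.0 + 210×20.0 + 120×21.0 = 13140.

13140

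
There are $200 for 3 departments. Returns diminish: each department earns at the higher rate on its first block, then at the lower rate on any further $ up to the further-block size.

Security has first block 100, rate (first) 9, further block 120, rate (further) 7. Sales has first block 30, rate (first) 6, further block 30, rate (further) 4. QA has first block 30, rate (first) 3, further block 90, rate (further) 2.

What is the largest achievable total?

Treat each block as its own option and order by rate: Security/first 9 > Security/second 7 > Sales/first 6 > Sales/second 4 > QA/first 3 > QA/second 2.
Fill Security first block (100 at 9) — 100 left.
Security second at 7: only 100 left, fill 100.
Total = 9×100 + 7×100 = 1600.

1600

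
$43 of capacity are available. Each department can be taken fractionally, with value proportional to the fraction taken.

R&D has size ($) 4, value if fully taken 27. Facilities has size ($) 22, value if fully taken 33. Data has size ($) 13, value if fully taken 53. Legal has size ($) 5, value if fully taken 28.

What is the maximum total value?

139.5

Sort by value density: R&D 27/4≈6.75, Legal 28/5≈5.6, Data 53/13≈4.08, Facilities 33/22≈1.5.
All 4 $ of R&D fit (value 27) → 39 remain.
Take all of Legal (5 $, value 28) → 34 $ left.
Take all of Data (13 $, value 53) → 21 $ left.
21 $ left: a 21/22 share of Facilities gives 33×21/22 = 31.5.
Total value = 139.5.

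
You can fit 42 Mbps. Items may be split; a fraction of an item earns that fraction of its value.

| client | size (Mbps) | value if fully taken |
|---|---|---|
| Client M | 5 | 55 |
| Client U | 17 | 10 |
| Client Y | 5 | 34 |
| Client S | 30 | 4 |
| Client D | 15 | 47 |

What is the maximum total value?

146

Rank by value-to-size ratio: Client M 55/5≈11, Client Y 34/5≈6.8, Client D 47/15≈3.13, Client U 10/17≈0.588, Client S 4/30≈0.133.
Client M: take in full, 5 Mbps for value 55 ; 37 left.
Take all of Client Y (5 Mbps, value 34) ; 32 Mbps left.
Client D: take in full, 15 Mbps for value 47 ; 17 left.
All 17 Mbps of Client U fit (value 10) ; 0 remain.
Total value = 146.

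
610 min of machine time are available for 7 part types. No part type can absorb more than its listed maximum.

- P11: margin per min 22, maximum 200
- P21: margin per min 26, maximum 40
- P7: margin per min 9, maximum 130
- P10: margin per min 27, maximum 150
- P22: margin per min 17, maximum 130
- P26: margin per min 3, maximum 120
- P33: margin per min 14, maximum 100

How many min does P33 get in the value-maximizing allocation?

90

Order the part types by margin per min: P10 27 > P21 26 > P11 22 > P22 17 > P33 14 > P7 9 > P26 3.
Give P10 150 to hit its cap of 150 → 460 left.
Give P21 40 to hit its cap of 40 → 420 left.
Give P11 200 to hit its cap of 200 → 220 left.
P22 takes 130 to reach its cap of 130 → 90 left.
P33: +90 (room for 100) → 90. Pool exhausted.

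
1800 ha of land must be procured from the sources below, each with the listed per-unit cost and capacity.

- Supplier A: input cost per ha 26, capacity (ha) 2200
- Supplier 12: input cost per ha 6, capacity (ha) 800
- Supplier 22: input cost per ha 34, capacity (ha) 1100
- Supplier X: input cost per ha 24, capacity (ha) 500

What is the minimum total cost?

Use sources in increasing cost order.
Supplier 12 (6): use full 800 — 1000 ha to go.
Supplier X at 24: take all 500 ha — 500 still needed.
Take 500 from Supplier A at 26 to finish.
Supplier 22: unused.
Cost = 800×6 + 500×24 + 500×26 = 29800.

29800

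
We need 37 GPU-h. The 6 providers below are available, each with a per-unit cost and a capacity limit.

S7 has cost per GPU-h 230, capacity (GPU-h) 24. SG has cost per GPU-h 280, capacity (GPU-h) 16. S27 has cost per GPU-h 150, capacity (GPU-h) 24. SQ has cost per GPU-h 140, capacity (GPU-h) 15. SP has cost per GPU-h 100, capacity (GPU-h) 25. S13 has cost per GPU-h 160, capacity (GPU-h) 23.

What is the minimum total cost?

Cheapest first:
SP (100): use full 25 ; 12 GPU-h to go.
SQ (140): take the remaining 12 ; done.
S27, S13, S7, SG: unused.
Cost = 25×100 + 12×140 = 4180.

4180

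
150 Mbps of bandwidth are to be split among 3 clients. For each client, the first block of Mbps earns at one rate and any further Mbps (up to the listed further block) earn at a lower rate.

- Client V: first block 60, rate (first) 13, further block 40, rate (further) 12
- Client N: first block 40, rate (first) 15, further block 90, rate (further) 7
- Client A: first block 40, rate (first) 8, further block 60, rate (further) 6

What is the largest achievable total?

Order all 6 blocks by rate: Client N/tier1 15 > Client V/tier1 13 > Client V/tier2 12 > Client A/tier1 8 > Client N/tier2 7 > Client A/tier2 6.
Fill Client N tier1 block (40 at 15) → 110 left.
Client V tier1 at 13: fill all 60 → 50 left.
Client V tier2 at 12: fill all 40 → 10 left.
10 remain; put them into Client A tier1 at 8.
Total = 15×40 + 13×60 + 12×40 + 8×10 = 1940.

1940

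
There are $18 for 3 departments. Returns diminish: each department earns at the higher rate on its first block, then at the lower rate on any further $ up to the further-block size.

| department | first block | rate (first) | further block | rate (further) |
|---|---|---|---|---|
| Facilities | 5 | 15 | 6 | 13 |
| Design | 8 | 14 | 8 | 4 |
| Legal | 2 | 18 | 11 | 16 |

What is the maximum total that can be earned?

287

Order all 6 blocks by rate: Legal/first 18 > Legal/second 16 > Facilities/first 15 > Design/first 14 > Facilities/second 13 > Design/second 4.
Legal/first (18): +2 — 16 left.
Fill Legal second block (11 at 16) — 5 left.
Facilities/first (15): +5 — 0 left.
Total = 18×2 + 16×11 + 15×5 = 287.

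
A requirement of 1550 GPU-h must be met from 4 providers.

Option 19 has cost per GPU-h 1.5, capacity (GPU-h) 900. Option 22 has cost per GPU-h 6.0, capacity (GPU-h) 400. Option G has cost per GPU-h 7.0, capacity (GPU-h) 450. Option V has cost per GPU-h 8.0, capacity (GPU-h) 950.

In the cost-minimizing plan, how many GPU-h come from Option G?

250

Use providers in increasing cost order.
Option 19 at 1.5: take all 900 GPU-h ; 650 still needed.
Take 400 from Option 22 at 6.0 ; need 250 more.
Option G at 7.0: take 250 of its 450 ; requirement met.
Option V: unused.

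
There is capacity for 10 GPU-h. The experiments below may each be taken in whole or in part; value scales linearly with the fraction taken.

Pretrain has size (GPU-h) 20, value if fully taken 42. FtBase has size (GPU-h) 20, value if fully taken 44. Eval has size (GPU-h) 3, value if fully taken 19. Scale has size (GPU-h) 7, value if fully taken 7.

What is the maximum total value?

34.4

Best value per unit of size first: Eval 19/3≈6.33, FtBase 44/20≈2.2, Pretrain 42/20≈2.1, Scale 7/7≈1.
Eval: take in full, 3 GPU-h for value 19 — 7 left.
Fill the last 7 GPU-h with part of FtBase: 7/20 of it earns 15.4.
Total value = 34.4.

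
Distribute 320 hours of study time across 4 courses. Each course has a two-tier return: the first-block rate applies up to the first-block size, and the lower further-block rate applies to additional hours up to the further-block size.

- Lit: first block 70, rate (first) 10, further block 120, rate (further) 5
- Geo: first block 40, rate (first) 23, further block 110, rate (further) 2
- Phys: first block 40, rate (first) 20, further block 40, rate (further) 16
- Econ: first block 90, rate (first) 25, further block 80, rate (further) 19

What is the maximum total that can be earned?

Rank every tier by rate: Econ/first 25 > Geo/first 23 > Phys/first 20 > Econ/second 19 > Phys/second 16 > Lit/first 10 > Lit/second 5 > Geo/second 2.
Econ/first (25): +90 — 230 left.
Geo/first (23): +40 — 190 left.
Phys first at 20: fill all 40 — 150 left.
Fill Econ second block (80 at 19) — 70 left.
Fill Phys second block (40 at 16) — 30 left.
30 remain; put them into Lit first at 10.
Total = 25×90 + 23×40 + 20×40 + 19×80 + 16×40 + 10×30 = 6430.

6430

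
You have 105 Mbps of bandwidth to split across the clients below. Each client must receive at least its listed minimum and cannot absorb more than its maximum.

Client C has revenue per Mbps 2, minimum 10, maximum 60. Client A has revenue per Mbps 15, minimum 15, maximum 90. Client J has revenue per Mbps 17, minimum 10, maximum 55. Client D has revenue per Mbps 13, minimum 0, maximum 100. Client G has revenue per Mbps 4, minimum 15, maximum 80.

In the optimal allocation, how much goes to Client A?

25

Meeting every minimum uses 10+15+10+0+15 = 50 Mbps, leaving 55.
Rank by revenue per Mbps: Client J 17 > Client A 15 > Client D 13 > Client G 4 > Client C 2.
Client J: +45 to 55 (cap) → 10 left.
Client A has room for 75 more but only 10 remain, so it gets 25.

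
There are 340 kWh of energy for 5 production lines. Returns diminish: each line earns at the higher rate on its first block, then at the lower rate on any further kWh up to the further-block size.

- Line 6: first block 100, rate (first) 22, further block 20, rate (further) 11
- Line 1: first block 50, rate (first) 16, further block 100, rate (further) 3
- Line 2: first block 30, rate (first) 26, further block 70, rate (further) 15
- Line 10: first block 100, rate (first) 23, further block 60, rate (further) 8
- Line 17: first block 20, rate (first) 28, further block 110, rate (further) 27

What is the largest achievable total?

Order all 10 blocks by rate: Line 17/T1 28 > Line 17/T2 27 > Line 2/T1 26 > Line 10/T1 23 > Line 6/T1 22 > Line 1/T1 16 > Line 2/T2 15 > Line 6/T2 11 > Line 10/T2 8 > Line 1/T2 3.
Fill Line 17 T1 block (20 at 28) ; 320 left.
Fill Line 17 T2 block (110 at 27) ; 210 left.
Line 2/T1 (26): +30 ; 180 left.
Line 10 T1 at 23: fill all 100 ; 80 left.
Line 6/T1: +80 of 100 at 22; pool empty.
Total = 28×20 + 27×110 + 26×30 + 23×100 + 22×80 = 8370.

8370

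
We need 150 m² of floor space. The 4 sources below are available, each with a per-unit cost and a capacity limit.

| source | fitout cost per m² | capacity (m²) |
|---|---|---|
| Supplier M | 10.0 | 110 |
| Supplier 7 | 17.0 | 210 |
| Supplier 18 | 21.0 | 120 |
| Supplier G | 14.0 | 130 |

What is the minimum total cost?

Cheapest first:
Supplier M at 10.0: take all 110 m² — 40 still needed.
Supplier G (14.0): take the remaining 40 — done.
Supplier 7, Supplier 18: unused.
Cost = 110×10.0 + 40×14.0 = 1660.

1660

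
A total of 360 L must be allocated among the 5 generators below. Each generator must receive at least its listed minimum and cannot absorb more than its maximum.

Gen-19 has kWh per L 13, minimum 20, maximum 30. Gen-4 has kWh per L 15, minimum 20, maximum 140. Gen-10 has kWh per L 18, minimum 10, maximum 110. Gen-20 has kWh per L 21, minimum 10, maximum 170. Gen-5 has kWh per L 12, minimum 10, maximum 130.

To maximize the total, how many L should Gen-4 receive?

Meeting every minimum uses 20+20+10+10+10 = 70 L, leaving 290.
Rank by kWh per L: Gen-20 21 > Gen-10 18 > Gen-4 15 > Gen-19 13 > Gen-5 12.
Gen-20 takes 160 more to reach its cap of 170 — 130 left.
Give Gen-10 100 more to hit its cap of 110 — 30 left.
Gen-4 has room for 120 more but only 30 remain, so it gets 50.

50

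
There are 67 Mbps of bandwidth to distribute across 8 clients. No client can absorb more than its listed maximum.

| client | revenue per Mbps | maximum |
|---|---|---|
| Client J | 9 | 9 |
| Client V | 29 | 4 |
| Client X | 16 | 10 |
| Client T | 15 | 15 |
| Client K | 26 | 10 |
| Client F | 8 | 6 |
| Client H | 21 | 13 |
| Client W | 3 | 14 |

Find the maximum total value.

1163

Order the clients by revenue per Mbps: Client V 29 > Client K 26 > Client H 21 > Client X 16 > Client T 15 > Client J 9 > Client F 8 > Client W 3.
Client V takes 4 to reach its cap of 4 — 63 left.
Give Client K 10 to hit its cap of 10 — 53 left.
Give Client H 13 to hit its cap of 13 — 40 left.
Client X takes 10 to reach its cap of 10 — 30 left.
Client T: +15 to 15 (cap) — 15 left.
Give Client J 9 to hit its cap of 9 — 6 left.
Give Client F 6 to hit its cap of 6 — 0 left.
Total = 9×9 + 29×4 + 16×10 + 15×15 + 26×10 + 8×6 + 21×13 = 1163.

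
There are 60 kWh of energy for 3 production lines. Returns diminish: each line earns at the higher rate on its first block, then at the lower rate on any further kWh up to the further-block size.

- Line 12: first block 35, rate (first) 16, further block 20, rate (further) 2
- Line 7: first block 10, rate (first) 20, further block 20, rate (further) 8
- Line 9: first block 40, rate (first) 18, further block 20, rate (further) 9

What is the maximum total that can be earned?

1080

Rank every tier by rate: Line 7/T1 20 > Line 9/T1 18 > Line 12/T1 16 > Line 9/T2 9 > Line 7/T2 8 > Line 12/T2 2.
Fill Line 7 T1 block (10 at 20) — 50 left.
Line 9/T1 (18): +40 — 10 left.
Line 12 T1 at 16: only 10 left, fill 10.
Total = 20×10 + 18×40 + 16×10 = 1080.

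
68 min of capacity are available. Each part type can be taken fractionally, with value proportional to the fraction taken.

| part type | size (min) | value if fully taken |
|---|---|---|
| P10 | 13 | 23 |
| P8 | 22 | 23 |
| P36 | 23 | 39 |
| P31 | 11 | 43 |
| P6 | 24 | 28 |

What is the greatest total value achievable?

Best value per unit of size first: P31 43/11≈3.91, P10 23/13≈1.77, P36 39/23≈1.7, P6 28/24≈1.17, P8 23/22≈1.05.
Take all of P31 (11 min, value 43) → 57 min left.
All 13 min of P10 fit (value 23) → 44 remain.
Take all of P36 (23 min, value 39) → 21 min left.
Fill the last 21 min with part of P6: 21/24 of it earns 24.5.
Total value = 129.5.

129.5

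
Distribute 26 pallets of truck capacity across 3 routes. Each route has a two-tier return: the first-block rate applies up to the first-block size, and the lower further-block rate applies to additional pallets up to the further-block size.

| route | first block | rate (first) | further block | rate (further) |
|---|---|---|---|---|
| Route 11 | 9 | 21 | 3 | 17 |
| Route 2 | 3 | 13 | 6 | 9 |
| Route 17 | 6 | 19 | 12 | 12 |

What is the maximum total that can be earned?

453

Treat each block as its own option and order by rate: Route 11/first 21 > Route 17/first 19 > Route 11/second 17 > Route 2/first 13 > Route 17/second 12 > Route 2/second 9.
Fill Route 11 first block (9 at 21) → 17 left.
Fill Route 17 first block (6 at 19) → 11 left.
Fill Route 11 second block (3 at 17) → 8 left.
Route 2/first (13): +3 → 5 left.
5 remain; put them into Route 17 second at 12.
Total = 21×9 + 19×6 + 17×3 + 13×3 + 12×5 = 453.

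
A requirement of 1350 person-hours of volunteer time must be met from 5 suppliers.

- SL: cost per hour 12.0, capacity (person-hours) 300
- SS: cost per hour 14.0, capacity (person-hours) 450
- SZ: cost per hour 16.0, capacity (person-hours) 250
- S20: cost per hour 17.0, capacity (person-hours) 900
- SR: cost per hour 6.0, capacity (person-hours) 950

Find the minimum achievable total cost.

Fill from the cheapest supplier first.
SR at 6.0: take all 950 person-hours ; 400 still needed.
SL (12.0): use full 300 ; 100 person-hours to go.
SS at 14.0: take 100 of its 450 ; requirement met.
SZ, S20: unused.
Cost = 950×6.0 + 300×12.0 + 100×14.0 = 10700.

10700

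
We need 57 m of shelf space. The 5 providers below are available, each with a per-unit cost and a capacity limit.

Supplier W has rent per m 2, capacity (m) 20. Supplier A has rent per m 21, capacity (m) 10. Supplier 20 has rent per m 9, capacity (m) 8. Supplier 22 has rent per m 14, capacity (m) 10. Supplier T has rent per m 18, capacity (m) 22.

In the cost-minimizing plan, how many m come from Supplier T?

Fill from the cheapest provider first.
Supplier W at 2: take all 20 m → 37 still needed.
Supplier 20 at 9: take all 8 m → 29 still needed.
Supplier 22 (14): use full 10 → 19 m to go.
Supplier T (18): take the remaining 19 → done.
Supplier A: unused.

19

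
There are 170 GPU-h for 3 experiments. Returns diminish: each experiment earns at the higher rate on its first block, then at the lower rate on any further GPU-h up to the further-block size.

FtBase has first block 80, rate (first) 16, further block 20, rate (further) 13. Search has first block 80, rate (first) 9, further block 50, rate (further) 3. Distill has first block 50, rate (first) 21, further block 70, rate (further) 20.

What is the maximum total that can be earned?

3250

Treat each block as its own option and order by rate: Distill/T1 21 > Distill/T2 20 > FtBase/T1 16 > FtBase/T2 13 > Search/T1 9 > Search/T2 3.
Fill Distill T1 block (50 at 21) → 120 left.
Distill T2 at 20: fill all 70 → 50 left.
50 remain; put them into FtBase T1 at 16.
Total = 21×50 + 20×70 + 16×50 = 3250.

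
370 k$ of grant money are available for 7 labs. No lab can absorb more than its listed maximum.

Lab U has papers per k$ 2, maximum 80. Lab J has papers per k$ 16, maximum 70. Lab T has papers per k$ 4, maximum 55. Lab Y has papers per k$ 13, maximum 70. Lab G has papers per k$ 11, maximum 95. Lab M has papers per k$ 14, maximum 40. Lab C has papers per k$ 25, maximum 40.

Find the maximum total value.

Rank by papers per k$: Lab C 25 > Lab J 16 > Lab M 14 > Lab Y 13 > Lab G 11 > Lab T 4 > Lab U 2.
Lab C: +40 to 40 (cap) ; 330 left.
Lab J: +70 to 70 (cap) ; 260 left.
Lab M: +40 to 40 (cap) ; 220 left.
Lab Y takes 70 to reach its cap of 70 ; 150 left.
Lab G: +95 to 95 (cap) ; 55 left.
Give Lab T 55 to hit its cap of 55 ; 0 left.
Total = 16×70 + 4×55 + 13×70 + 11×95 + 14×40 + 25×40 = 4855.

4855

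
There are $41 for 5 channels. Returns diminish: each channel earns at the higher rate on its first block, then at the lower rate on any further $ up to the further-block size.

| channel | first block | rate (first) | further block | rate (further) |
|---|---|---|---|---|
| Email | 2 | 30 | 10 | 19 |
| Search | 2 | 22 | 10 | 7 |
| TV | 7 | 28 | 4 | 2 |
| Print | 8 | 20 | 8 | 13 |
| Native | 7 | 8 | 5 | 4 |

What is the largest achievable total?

Treat each block as its own option and order by rate: Email/first 30 > TV/first 28 > Search/first 22 > Print/first 20 > Email/second 19 > Print/second 13 > Native/first 8 > Search/second 7 > Native/second 4 > TV/second 2.
Email/first (30): +2 — 39 left.
TV/first (28): +7 — 32 left.
Search first at 22: fill all 2 — 30 left.
Print first at 20: fill all 8 — 22 left.
Fill Email second block (10 at 19) — 12 left.
Fill Print second block (8 at 13) — 4 left.
4 remain; put them into Native first at 8.
Total = 30×2 + 28×7 + 22×2 + 20×8 + 19×10 + 13×8 + 8×4 = 786.

786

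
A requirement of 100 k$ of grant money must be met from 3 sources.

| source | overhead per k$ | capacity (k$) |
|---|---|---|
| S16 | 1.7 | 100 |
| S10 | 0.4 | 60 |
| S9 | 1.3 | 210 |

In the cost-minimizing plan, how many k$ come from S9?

40

Fill from the cheapest source first.
S10 (0.4): use full 60 ; 40 k$ to go.
Take 40 from S9 at 1.3 to finish.
S16: unused.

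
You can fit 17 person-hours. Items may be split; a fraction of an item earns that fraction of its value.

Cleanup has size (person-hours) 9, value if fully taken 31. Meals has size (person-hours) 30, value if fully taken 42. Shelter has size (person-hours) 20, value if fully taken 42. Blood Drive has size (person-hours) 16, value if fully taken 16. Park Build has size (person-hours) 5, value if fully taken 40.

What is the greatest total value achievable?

Rank by value-to-size ratio: Park Build 40/5≈8, Cleanup 31/9≈3.44, Shelter 42/20≈2.1, Meals 42/30≈1.4, Blood Drive 16/16≈1.
Take all of Park Build (5 person-hours, value 40) — 12 person-hours left.
Cleanup: take in full, 9 person-hours for value 31 — 3 left.
Fill the last 3 person-hours with part of Shelter: 3/20 of it earns 6.3.
Total value = 77.3.

77.3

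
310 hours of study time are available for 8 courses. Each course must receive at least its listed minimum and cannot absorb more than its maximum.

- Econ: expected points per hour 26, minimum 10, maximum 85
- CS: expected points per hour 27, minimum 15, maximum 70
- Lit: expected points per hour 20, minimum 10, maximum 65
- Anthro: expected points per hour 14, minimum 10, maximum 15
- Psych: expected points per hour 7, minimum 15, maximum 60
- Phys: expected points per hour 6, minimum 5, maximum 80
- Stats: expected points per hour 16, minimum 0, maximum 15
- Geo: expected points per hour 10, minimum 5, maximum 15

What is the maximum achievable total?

6310

Meeting every minimum uses 10+15+10+10+15+5+0+5 = 70 hours, leaving 240.
Order the courses by expected points per hour: CS 27 > Econ 26 > Lit 20 > Stats 16 > Anthro 14 > Geo 10 > Psych 7 > Phys 6.
Give CS 55 more to hit its cap of 70 — 185 left.
Econ: +75 to 85 (cap) — 110 left.
Give Lit 55 more to hit its cap of 65 — 55 left.
Give Stats 15 more to hit its cap of 15 — 40 left.
Anthro takes 5 more to reach its cap of 15 — 35 left.
Geo takes 10 more to reach its cap of 15 — 25 left.
Psych: +25 (room for 45) → 40. Pool exhausted.
Total = 26×85 + 27×70 + 20×65 + 14×15 + 7×40 + 6×5 + 16×15 + 10×15 = 6310.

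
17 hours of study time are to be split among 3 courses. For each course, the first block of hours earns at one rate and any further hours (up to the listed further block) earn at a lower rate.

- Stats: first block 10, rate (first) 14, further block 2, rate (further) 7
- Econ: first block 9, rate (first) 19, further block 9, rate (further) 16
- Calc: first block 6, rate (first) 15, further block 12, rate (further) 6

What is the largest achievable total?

Rank every tier by rate: Econ/tier1 19 > Econ/tier2 16 > Calc/tier1 15 > Stats/tier1 14 > Stats/tier2 7 > Calc/tier2 6.
Econ/tier1 (19): +9 ; 8 left.
Econ/tier2: +8 of 9 at 16; pool empty.
Total = 19×9 + 16×8 = 299.

299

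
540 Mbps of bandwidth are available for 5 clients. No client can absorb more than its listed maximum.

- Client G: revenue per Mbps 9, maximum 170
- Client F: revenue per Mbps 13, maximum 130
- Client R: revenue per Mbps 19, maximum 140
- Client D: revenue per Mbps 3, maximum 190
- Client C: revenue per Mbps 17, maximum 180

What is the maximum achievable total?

Rank by revenue per Mbps: Client R 19 > Client C 17 > Client F 13 > Client G 9 > Client D 3.
Client R takes 140 to reach its cap of 140 → 400 left.
Give Client C 180 to hit its cap of 180 → 220 left.
Client F: +130 to 130 (cap) → 90 left.
Client G: +90 (room for 170) → 90. Pool exhausted.
Total = 9×90 + 13×130 + 19×140 + 17×180 = 8220.

8220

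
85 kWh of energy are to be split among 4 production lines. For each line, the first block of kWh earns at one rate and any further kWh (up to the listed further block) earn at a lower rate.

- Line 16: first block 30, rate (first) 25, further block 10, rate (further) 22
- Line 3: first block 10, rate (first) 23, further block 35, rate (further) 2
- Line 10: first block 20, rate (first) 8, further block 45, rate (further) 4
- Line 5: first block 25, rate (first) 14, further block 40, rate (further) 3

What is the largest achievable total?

1630

Treat each block as its own option and order by rate: Line 16/tier1 25 > Line 3/tier1 23 > Line 16/tier2 22 > Line 5/tier1 14 > Line 10/tier1 8 > Line 10/tier2 4 > Line 5/tier2 3 > Line 3/tier2 2.
Line 16 tier1 at 25: fill all 30 → 55 left.
Fill Line 3 tier1 block (10 at 23) → 45 left.
Fill Line 16 tier2 block (10 at 22) → 35 left.
Fill Line 5 tier1 block (25 at 14) → 10 left.
Line 10 tier1 at 8: only 10 left, fill 10.
Total = 25×30 + 23×10 + 22×10 + 14×25 + 8×10 = 1630.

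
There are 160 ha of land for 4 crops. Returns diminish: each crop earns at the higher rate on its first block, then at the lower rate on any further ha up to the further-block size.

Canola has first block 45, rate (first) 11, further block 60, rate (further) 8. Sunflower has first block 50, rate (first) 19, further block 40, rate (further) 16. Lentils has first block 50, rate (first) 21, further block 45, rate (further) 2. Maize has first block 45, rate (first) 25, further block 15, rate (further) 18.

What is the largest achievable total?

3395

Order all 8 blocks by rate: Maize/T1 25 > Lentils/T1 21 > Sunflower/T1 19 > Maize/T2 18 > Sunflower/T2 16 > Canola/T1 11 > Canola/T2 8 > Lentils/T2 2.
Fill Maize T1 block (45 at 25) ; 115 left.
Fill Lentils T1 block (50 at 21) ; 65 left.
Fill Sunflower T1 block (50 at 19) ; 15 left.
Fill Maize T2 block (15 at 18) ; 0 left.
Total = 25×45 + 21×50 + 19×50 + 18×15 = 3395.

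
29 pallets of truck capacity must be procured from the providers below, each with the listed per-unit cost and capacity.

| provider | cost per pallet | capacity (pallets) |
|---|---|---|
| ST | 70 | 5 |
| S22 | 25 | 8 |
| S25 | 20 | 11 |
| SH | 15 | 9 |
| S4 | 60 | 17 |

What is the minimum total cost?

Use providers in increasing cost order.
SH (15): use full 9 — 20 pallets to go.
S25 (20): use full 11 — 9 pallets to go.
Take 8 from S22 at 25 — need 1 more.
S4 at 60: take 1 of its 17 — requirement met.
ST: unused.
Cost = 9×15 + 11×20 + 8×25 + 1×60 = 615.

615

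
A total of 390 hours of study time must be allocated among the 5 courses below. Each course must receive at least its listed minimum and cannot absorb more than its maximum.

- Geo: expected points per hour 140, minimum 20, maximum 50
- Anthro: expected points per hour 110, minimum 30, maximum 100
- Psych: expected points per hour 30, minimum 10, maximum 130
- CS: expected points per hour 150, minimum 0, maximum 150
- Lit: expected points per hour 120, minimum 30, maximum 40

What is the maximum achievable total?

Meeting every minimum uses 20+30+10+0+30 = 90 hours, leaving 300.
Rank by expected points per hour: CS 150 > Geo 140 > Lit 120 > Anthro 110 > Psych 30.
CS: +150 to 150 (cap) — 150 left.
Geo: +30 to 50 (cap) — 120 left.
Give Lit 10 more to hit its cap of 40 — 110 left.
Give Anthro 70 more to hit its cap of 100 — 40 left.
Only 40 left; Psych takes them to reach 50.
Total = 140×50 + 110×100 + 30×50 + 150×150 + 120×40 = 46800.

46800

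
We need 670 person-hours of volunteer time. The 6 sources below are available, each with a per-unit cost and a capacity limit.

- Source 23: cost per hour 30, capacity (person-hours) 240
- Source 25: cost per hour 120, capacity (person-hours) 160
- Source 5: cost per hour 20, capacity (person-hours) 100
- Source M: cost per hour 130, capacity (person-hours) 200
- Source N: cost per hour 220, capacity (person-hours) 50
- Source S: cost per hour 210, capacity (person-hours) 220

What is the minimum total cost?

Fill from the cheapest source first.
Source 5 (20): use full 100 ; 570 person-hours to go.
Take 240 from Source 23 at 30 ; need 330 more.
Source 25 (120): use full 160 ; 170 person-hours to go.
Source M at 130: take 170 of its 200 ; requirement met.
Source S, Source N: unused.
Cost = 100×20 + 240×30 + 160×120 + 170×130 = 50500.

50500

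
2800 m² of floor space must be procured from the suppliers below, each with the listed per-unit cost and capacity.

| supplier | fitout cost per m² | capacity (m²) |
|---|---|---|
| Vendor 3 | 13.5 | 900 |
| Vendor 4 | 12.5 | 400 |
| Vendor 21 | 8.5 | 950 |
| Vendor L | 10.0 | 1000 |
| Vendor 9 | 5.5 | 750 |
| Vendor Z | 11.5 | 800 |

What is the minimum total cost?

23350

Cheapest first:
Take 750 from Vendor 9 at 5.5 → need 2050 more.
Vendor 21 (8.5): use full 950 → 1100 m² to go.
Vendor L (10.0): use full 1000 → 100 m² to go.
Vendor Z (11.5): take the remaining 100 → done.
Vendor 4, Vendor 3: unused.
Cost = 750×5.5 + 950×8.5 + 1000×10.0 + 100×11.5 = 23350.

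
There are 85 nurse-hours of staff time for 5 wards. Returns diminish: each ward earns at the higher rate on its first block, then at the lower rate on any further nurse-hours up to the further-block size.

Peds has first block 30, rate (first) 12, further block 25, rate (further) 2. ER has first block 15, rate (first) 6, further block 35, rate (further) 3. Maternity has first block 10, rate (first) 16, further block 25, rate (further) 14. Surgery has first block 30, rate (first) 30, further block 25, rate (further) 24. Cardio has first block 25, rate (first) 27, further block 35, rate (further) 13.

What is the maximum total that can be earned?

Rank every tier by rate: Surgery/first 30 > Cardio/first 27 > Surgery/second 24 > Maternity/first 16 > Maternity/second 14 > Cardio/second 13 > Peds/first 12 > ER/first 6 > ER/second 3 > Peds/second 2.
Fill Surgery first block (30 at 30) ; 55 left.
Cardio first at 27: fill all 25 ; 30 left.
Surgery second at 24: fill all 25 ; 5 left.
Maternity first at 16: only 5 left, fill 5.
Total = 30×30 + 27×25 + 24×25 + 16×5 = 2255.

2255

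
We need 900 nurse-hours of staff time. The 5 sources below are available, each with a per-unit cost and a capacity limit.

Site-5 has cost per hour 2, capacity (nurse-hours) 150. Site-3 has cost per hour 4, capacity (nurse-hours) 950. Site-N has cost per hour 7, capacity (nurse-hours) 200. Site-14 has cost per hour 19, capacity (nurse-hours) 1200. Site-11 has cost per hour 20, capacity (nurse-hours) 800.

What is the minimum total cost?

3300

Cheapest first:
Site-5 (2): use full 150 ; 750 nurse-hours to go.
Take 750 from Site-3 at 4 to finish.
Site-N, Site-14, Site-11: unused.
Cost = 150×2 + 750×4 = 3300.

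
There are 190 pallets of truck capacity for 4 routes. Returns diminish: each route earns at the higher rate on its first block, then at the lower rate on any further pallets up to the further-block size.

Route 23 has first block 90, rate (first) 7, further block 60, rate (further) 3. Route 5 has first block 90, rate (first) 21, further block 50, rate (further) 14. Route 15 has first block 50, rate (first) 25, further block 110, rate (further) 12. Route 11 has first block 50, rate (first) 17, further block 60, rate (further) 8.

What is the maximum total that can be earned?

3990

Order all 8 blocks by rate: Route 15/T1 25 > Route 5/T1 21 > Route 11/T1 17 > Route 5/T2 14 > Route 15/T2 12 > Route 11/T2 8 > Route 23/T1 7 > Route 23/T2 3.
Route 15 T1 at 25: fill all 50 → 140 left.
Fill Route 5 T1 block (90 at 21) → 50 left.
Route 11/T1 (17): +50 → 0 left.
Total = 25×50 + 21×90 + 17×50 = 3990.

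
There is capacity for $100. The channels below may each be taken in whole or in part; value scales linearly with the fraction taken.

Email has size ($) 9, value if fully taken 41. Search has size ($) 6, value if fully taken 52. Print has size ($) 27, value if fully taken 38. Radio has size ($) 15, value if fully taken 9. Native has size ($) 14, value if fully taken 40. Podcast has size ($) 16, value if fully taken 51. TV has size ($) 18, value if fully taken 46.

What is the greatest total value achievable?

Best value per unit of size first: Search 52/6≈8.67, Email 41/9≈4.56, Podcast 51/16≈3.19, Native 40/14≈2.86, TV 46/18≈2.56, Print 38/27≈1.41, Radio 9/15≈0.6.
Search: take in full, 6 $ for value 52 — 94 left.
Take all of Email (9 $, value 41) — 85 $ left.
Take all of Podcast (16 $, value 51) — 69 $ left.
Take all of Native (14 $, value 40) — 55 $ left.
TV: take in full, 18 $ for value 46 — 37 left.
Take all of Print (27 $, value 38) — 10 $ left.
10 $ left: a 10/15 share of Radio gives 9×10/15 = 6.
Total value = 274.

274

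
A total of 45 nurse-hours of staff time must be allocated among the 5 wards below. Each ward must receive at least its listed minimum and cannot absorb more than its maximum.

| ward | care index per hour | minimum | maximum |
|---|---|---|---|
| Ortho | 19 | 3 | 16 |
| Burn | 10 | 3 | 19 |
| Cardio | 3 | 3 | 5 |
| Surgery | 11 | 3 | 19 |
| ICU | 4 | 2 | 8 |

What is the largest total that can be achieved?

580

Meeting every minimum uses 3+3+3+3+2 = 14 nurse-hours, leaving 31.
Rank by care index per hour: Ortho 19 > Surgery 11 > Burn 10 > ICU 4 > Cardio 3.
Give Ortho 13 more to hit its cap of 16 — 18 left.
Surgery takes 16 more to reach its cap of 19 — 2 left.
Burn has room for 16 more but only 2 remain, so it gets 5.
Total = 19×16 + 10×5 + 3×3 + 11×19 + 4×2 = 580.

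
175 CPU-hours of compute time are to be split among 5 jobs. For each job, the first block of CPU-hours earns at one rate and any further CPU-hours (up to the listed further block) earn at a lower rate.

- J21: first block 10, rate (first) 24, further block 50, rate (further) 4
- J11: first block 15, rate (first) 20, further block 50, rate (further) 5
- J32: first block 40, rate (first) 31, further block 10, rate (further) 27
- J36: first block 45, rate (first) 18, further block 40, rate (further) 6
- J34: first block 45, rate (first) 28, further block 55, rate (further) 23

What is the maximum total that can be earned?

4575

Rank every tier by rate: J32/tier1 31 > J34/tier1 28 > J32/tier2 27 > J21/tier1 24 > J34/tier2 23 > J11/tier1 20 > J36/tier1 18 > J36/tier2 6 > J11/tier2 5 > J21/tier2 4.
Fill J32 tier1 block (40 at 31) — 135 left.
J34 tier1 at 28: fill all 45 — 90 left.
J32 tier2 at 27: fill all 10 — 80 left.
Fill J21 tier1 block (10 at 24) — 70 left.
J34 tier2 at 23: fill all 55 — 15 left.
J11 tier1 at 20: fill all 15 — 0 left.
Total = 31×40 + 28×45 + 27×10 + 24×10 + 23×55 + 20×15 = 4575.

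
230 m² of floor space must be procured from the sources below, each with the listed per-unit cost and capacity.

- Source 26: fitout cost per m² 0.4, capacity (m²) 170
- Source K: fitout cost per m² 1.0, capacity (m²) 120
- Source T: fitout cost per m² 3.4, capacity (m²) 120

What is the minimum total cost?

Use sources in increasing cost order.
Source 26 (0.4): use full 170 — 60 m² to go.
Source K (1.0): take the remaining 60 — done.
Source T: unused.
Cost = 170×0.4 + 60×1.0 = 128.

128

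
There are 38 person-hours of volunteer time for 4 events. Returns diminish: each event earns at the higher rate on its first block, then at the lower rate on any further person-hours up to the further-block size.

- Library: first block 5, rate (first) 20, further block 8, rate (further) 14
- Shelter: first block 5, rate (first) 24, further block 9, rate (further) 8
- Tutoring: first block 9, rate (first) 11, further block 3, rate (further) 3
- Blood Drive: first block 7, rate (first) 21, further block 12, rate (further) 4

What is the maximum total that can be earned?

Treat each block as its own option and order by rate: Shelter/tier1 24 > Blood Drive/tier1 21 > Library/tier1 20 > Library/tier2 14 > Tutoring/tier1 11 > Shelter/tier2 8 > Blood Drive/tier2 4 > Tutoring/tier2 3.
Shelter/tier1 (24): +5 — 33 left.
Blood Drive/tier1 (21): +7 — 26 left.
Library/tier1 (20): +5 — 21 left.
Library/tier2 (14): +8 — 13 left.
Fill Tutoring tier1 block (9 at 11) — 4 left.
Shelter tier2 at 8: only 4 left, fill 4.
Total = 24×5 + 21×7 + 20×5 + 14×8 + 11×9 + 8×4 = 610.

610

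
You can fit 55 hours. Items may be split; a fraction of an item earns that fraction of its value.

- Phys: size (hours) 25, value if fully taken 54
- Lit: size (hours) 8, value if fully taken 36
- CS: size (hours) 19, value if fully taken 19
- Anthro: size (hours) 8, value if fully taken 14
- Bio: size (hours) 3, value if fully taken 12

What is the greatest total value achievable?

127

Sort by value density: Lit 36/8≈4.5, Bio 12/3≈4, Phys 54/25≈2.16, Anthro 14/8≈1.75, CS 19/19≈1.
Lit: take in full, 8 hours for value 36 → 47 left.
Take all of Bio (3 hours, value 12) → 44 hours left.
Take all of Phys (25 hours, value 54) → 19 hours left.
Take all of Anthro (8 hours, value 14) → 11 hours left.
Fill the last 11 hours with part of CS: 11/19 of it earns 11.
Total value = 127.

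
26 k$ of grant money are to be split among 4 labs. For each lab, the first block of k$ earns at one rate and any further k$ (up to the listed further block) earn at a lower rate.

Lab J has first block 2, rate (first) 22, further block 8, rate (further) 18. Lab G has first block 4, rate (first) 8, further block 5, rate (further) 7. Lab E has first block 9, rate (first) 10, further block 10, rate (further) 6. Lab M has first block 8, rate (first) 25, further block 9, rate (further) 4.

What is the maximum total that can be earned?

468

Treat each block as its own option and order by rate: Lab M/tier1 25 > Lab J/tier1 22 > Lab J/tier2 18 > Lab E/tier1 10 > Lab G/tier1 8 > Lab G/tier2 7 > Lab E/tier2 6 > Lab M/tier2 4.
Lab M tier1 at 25: fill all 8 — 18 left.
Lab J tier1 at 22: fill all 2 — 16 left.
Fill Lab J tier2 block (8 at 18) — 8 left.
Lab E/tier1: +8 of 9 at 10; pool empty.
Total = 25×8 + 22×2 + 18×8 + 10×8 = 468.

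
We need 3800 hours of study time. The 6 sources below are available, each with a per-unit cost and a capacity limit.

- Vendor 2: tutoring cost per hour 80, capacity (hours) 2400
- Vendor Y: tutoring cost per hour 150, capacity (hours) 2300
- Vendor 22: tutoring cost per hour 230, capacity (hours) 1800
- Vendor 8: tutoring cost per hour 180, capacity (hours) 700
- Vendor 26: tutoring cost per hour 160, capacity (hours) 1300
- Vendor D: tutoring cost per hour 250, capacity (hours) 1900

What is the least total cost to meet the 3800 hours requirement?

402000

Use sources in increasing cost order.
Vendor 2 at 80: take all 2400 hours → 1400 still needed.
Take 1400 from Vendor Y at 150 to finish.
Vendor 26, Vendor 8, Vendor 22, Vendor D: unused.
Cost = 2400×80 + 1400×150 = 402000.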